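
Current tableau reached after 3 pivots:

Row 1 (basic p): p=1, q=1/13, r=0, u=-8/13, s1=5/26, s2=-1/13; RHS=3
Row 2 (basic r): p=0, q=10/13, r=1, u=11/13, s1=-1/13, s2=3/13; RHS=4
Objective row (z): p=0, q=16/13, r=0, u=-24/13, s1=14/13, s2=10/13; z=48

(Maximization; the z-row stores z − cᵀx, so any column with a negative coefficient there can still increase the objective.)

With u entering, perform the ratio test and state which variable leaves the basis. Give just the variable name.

Ratios: row 1 (p): entry -8/13 ≤ 0, skip; row 2 (r): 4/(11/13) = 52/11.
Minimum ratio 52/11 is in the r row, so r leaves.

r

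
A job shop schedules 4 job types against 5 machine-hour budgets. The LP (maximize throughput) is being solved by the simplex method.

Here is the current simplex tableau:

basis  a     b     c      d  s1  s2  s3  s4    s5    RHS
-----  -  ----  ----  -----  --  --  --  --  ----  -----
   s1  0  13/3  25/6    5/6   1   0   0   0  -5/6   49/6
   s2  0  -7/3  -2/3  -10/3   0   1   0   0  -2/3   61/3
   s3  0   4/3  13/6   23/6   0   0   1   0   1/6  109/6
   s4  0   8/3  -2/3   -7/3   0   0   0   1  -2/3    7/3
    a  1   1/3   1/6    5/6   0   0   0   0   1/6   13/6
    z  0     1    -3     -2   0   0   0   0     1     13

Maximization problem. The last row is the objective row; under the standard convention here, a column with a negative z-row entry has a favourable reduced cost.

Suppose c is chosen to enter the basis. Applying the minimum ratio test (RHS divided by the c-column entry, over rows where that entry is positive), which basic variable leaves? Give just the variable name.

s1

Ratios: row 1 (s1): (49/6)/(25/6) = 49/25; row 2 (s2): entry -2/3 ≤ 0, skip; row 3 (s3): (109/6)/(13/6) = 109/13; row 4 (s4): entry -2/3 ≤ 0, skip; row 5 (a): (13/6)/(1/6) = 13.
Minimum ratio 49/25 is in the s1 row, so s1 leaves.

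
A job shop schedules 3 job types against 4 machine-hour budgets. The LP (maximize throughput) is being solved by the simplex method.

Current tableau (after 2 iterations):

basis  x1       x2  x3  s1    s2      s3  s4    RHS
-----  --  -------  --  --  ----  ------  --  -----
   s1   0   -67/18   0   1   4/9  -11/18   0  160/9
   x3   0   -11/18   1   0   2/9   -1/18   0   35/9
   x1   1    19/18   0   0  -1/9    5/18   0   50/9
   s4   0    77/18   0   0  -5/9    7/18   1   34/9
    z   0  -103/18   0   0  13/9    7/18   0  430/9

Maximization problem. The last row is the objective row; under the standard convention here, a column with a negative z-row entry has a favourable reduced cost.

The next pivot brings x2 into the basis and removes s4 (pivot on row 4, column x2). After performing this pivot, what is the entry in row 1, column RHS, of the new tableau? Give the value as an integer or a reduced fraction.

Pivot element is row 4, column x2: 77/18.
Normalize row 4: new (row 4, RHS) = (34/9)/(77/18) = 68/77.
row 1 ← row 1 − (-67/18)·(new row 4): 160/9 − (-67/18)·(68/77) = 1622/77.

1622/77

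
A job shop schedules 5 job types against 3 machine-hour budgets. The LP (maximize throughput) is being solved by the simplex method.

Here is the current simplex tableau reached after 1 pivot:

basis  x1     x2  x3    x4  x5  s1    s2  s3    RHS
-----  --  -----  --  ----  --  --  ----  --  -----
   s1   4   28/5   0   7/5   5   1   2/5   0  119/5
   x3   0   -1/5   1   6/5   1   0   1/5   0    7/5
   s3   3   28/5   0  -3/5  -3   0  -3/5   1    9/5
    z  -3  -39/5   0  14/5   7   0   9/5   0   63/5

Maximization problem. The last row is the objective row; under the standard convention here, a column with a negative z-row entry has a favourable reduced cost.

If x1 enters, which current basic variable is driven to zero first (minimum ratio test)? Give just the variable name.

s3

Ratios: row 1 (s1): (119/5)/4 = 119/20; row 2 (x3): entry 0 ≤ 0, skip; row 3 (s3): (9/5)/3 = 3/5.
Minimum ratio 3/5 is in the s3 row, so s3 leaves.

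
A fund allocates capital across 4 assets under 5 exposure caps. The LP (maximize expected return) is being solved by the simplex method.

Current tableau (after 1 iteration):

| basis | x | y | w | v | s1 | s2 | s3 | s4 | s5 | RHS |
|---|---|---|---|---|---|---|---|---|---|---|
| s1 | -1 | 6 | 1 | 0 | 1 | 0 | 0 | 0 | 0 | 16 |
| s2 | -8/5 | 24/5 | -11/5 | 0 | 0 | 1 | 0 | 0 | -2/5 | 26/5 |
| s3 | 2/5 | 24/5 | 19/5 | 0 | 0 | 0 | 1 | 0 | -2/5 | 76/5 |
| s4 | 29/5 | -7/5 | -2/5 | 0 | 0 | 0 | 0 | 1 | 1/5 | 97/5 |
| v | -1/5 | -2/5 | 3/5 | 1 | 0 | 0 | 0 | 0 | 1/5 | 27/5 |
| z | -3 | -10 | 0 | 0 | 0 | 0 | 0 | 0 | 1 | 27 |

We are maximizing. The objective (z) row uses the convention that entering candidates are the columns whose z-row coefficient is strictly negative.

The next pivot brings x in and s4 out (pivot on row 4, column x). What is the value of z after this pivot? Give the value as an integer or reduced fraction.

1074/29

Minimum ratio for x: (97/5)/(29/5) = 97/29.
z changes by −(z-row coeff of x)·ratio = −(-3)·(97/29) = 291/29.
New z = 27 + (291/29) = 1074/29.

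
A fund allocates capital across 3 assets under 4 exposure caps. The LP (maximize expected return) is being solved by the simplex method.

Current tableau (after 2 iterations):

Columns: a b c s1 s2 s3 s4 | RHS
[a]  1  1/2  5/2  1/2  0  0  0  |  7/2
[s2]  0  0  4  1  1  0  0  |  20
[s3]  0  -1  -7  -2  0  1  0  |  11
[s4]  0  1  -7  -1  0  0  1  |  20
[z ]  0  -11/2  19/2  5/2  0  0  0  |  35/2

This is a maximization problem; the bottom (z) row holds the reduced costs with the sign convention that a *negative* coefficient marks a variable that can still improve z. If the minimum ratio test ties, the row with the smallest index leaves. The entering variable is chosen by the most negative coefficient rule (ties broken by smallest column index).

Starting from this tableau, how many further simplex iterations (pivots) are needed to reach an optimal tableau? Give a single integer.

pivot: b in, a out → z = 56
No improving column remains; optimal.

1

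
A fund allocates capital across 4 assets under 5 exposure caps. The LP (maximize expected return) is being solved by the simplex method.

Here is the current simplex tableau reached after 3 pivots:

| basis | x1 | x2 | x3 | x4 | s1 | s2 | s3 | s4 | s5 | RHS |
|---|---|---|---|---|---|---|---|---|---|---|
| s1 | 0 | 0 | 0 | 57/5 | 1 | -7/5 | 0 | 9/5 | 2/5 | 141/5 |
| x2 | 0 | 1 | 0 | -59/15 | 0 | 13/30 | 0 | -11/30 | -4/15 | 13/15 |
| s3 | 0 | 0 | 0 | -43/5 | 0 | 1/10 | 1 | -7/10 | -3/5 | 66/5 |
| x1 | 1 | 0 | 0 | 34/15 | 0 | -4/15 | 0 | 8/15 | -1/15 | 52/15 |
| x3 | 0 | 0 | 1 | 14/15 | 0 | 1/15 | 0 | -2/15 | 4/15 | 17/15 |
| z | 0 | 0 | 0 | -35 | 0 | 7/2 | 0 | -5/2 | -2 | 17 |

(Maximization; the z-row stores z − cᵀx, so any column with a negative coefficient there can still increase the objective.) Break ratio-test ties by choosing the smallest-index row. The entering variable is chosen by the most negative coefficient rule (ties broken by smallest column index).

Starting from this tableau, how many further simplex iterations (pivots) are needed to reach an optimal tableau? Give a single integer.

pivot: x4 in, x3 out → z = 119/2
pivot: s4 in, x1 out → z = 263/4
No improving column remains; optimal.

2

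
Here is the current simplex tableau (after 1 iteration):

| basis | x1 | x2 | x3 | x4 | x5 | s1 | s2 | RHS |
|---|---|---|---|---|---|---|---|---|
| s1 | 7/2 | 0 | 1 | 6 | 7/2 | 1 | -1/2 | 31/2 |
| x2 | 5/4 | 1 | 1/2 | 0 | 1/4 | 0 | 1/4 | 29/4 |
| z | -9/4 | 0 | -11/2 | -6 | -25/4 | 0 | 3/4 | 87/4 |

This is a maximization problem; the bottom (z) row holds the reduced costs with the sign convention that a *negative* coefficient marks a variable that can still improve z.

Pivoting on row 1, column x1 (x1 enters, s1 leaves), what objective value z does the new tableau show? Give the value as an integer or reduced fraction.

Minimum ratio for x1: (31/2)/(7/2) = 31/7.
z changes by −(z-row coeff of x1)·ratio = −(-9/4)·(31/7) = 279/28.
New z = 87/4 + (279/28) = 222/7.

222/7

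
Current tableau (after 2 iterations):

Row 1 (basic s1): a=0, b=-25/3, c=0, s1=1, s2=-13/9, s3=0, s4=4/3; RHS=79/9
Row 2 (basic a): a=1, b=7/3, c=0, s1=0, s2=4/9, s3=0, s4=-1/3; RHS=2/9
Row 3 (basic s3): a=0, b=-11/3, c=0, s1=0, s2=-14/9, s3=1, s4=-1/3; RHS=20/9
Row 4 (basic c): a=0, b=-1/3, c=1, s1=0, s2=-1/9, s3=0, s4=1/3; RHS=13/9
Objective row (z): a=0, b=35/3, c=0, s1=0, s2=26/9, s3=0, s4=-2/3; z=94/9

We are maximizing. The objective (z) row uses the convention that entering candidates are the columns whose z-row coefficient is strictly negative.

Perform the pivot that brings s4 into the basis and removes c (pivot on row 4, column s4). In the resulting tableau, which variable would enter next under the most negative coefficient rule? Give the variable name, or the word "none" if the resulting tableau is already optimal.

none

Pivot element 1/3. New z-row = old z-row − (-2/3)·(row 4/(1/3)).
Updated z-row coefficients: a: 0, b: 11, c: 2, s1: 0, s2: 8/3, s3: 0, s4: 0.
No coefficient is strictly negative; the tableau after this pivot is optimal.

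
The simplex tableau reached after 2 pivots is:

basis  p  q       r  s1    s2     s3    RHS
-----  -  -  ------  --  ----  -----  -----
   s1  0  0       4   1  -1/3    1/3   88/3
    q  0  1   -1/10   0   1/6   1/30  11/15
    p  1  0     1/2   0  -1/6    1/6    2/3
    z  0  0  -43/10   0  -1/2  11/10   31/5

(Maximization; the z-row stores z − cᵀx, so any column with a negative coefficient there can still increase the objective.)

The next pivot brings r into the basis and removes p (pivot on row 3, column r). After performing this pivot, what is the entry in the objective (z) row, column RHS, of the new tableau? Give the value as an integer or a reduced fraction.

Pivot element is row 3, column r: 1/2.
Normalize row 3: new (row 3, RHS) = (2/3)/(1/2) = 4/3.
z-row ← z-row − (-43/10)·(new row 3): 31/5 − (-43/10)·(4/3) = 179/15.

179/15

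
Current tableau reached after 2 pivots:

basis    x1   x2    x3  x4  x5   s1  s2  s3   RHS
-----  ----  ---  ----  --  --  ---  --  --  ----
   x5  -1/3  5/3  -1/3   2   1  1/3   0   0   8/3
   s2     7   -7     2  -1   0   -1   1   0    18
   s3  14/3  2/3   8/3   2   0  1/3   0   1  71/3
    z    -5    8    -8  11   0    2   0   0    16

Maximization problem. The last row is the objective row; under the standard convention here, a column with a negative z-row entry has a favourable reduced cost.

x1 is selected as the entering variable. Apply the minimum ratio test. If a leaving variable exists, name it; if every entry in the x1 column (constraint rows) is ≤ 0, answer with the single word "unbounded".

s2

Ratios: row 1 (x5): entry -1/3 ≤ 0, skip; row 2 (s2): 18/7 = 18/7; row 3 (s3): (71/3)/(14/3) = 71/14.
Minimum ratio is in the s2 row, so s2 leaves.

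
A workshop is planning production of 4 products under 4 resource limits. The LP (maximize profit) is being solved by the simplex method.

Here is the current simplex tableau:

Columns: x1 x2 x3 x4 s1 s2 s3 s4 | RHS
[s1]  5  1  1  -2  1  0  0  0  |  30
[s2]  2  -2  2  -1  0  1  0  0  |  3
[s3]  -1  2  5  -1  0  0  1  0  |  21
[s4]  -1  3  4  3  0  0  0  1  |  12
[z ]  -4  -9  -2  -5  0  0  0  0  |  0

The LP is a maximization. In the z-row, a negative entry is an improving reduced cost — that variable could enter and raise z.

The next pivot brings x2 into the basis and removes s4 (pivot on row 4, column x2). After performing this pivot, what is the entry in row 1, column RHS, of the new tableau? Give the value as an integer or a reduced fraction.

Pivot element is row 4, column x2: 3.
Normalize row 4: new (row 4, RHS) = 12/3 = 4.
row 1 ← row 1 − 1·(new row 4): 30 − 1·4 = 26.

26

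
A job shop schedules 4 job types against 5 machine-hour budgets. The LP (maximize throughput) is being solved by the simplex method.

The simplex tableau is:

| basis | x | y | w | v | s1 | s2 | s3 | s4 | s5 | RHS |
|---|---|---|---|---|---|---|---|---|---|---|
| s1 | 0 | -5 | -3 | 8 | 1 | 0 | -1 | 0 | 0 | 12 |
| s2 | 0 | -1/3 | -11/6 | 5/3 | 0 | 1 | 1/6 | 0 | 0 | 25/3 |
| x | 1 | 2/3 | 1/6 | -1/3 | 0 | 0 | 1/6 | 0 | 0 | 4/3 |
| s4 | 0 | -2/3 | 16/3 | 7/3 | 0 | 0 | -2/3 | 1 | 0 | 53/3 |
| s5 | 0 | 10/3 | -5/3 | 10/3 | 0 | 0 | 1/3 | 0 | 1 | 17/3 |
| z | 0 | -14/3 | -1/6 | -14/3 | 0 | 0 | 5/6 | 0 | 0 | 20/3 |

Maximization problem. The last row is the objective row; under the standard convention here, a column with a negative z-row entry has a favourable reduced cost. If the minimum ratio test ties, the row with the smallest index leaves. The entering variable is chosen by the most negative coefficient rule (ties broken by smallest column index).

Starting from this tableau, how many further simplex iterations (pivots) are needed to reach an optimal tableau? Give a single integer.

3

pivot: y in, s5 out → z = 73/5
pivot: w in, x out → z = 78/5
pivot: v in, s4 out → z = 1434/65
No improving column remains; optimal.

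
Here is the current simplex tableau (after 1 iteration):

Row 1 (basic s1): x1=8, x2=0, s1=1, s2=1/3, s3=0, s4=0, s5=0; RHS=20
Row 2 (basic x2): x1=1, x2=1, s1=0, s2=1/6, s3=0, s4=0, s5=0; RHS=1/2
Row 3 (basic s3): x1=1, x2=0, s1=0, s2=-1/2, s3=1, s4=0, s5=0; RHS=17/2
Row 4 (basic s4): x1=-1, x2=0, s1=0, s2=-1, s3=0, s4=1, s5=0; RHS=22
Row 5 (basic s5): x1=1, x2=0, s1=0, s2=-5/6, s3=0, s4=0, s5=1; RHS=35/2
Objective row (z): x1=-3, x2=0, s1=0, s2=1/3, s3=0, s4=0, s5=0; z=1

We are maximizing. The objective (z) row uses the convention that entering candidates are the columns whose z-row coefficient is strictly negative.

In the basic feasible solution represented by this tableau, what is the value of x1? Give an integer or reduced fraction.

0

x1 is nonbasic (not in the basis column), so its value in the current BFS is 0.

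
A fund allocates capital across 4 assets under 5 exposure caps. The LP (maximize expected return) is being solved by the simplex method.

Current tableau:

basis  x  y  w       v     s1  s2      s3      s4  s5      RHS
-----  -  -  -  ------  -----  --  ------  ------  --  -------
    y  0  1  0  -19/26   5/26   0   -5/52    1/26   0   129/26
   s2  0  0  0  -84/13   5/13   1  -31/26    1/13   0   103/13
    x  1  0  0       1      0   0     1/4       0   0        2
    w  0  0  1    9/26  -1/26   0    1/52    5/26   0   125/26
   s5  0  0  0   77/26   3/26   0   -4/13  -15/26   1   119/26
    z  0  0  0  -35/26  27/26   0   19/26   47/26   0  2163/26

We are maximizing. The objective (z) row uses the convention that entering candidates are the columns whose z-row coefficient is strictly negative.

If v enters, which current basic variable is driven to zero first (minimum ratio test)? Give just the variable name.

s5

Ratios: row 1 (y): entry -19/26 ≤ 0, skip; row 2 (s2): entry -84/13 ≤ 0, skip; row 3 (x): 2/1 = 2; row 4 (w): (125/26)/(9/26) = 125/9; row 5 (s5): (119/26)/(77/26) = 17/11.
Minimum ratio 17/11 is in the s5 row, so s5 leaves.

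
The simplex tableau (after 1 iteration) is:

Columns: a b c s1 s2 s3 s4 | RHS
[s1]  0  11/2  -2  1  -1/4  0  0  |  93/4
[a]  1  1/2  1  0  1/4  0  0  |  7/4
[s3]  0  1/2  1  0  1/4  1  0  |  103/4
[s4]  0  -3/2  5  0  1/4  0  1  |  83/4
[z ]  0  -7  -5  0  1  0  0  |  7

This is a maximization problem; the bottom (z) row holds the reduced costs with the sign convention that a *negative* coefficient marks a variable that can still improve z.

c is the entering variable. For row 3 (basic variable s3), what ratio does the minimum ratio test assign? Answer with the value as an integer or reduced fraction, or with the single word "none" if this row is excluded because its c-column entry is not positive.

103/4

Ratio = RHS / (c entry) = (103/4) / 1 = 103/4.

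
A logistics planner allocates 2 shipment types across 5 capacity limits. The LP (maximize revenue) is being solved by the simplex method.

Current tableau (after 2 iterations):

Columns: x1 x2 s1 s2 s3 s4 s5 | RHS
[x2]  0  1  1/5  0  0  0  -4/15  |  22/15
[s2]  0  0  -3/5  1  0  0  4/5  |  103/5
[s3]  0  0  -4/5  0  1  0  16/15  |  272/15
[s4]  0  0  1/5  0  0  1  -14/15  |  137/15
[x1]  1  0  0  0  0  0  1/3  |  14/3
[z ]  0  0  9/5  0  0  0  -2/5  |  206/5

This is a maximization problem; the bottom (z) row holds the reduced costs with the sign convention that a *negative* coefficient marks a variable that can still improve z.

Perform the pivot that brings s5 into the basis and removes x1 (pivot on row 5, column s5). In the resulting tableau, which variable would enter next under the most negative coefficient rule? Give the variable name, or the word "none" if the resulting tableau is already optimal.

none

Pivot element 1/3. New z-row = old z-row − (-2/5)·(row 5/(1/3)).
Updated z-row coefficients: x1: 6/5, x2: 0, s1: 9/5, s2: 0, s3: 0, s4: 0, s5: 0.
No coefficient is strictly negative; the tableau after this pivot is optimal.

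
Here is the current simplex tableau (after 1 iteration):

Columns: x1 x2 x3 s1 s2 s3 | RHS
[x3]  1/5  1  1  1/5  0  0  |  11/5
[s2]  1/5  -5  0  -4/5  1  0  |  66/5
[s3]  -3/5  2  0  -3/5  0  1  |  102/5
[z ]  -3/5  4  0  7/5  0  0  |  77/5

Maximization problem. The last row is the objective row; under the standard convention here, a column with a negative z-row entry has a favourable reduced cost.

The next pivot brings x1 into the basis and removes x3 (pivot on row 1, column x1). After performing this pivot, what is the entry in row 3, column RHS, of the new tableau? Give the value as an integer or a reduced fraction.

Pivot element is row 1, column x1: 1/5.
Normalize row 1: new (row 1, RHS) = (11/5)/(1/5) = 11.
row 3 ← row 3 − (-3/5)·(new row 1): 102/5 − (-3/5)·11 = 27.

27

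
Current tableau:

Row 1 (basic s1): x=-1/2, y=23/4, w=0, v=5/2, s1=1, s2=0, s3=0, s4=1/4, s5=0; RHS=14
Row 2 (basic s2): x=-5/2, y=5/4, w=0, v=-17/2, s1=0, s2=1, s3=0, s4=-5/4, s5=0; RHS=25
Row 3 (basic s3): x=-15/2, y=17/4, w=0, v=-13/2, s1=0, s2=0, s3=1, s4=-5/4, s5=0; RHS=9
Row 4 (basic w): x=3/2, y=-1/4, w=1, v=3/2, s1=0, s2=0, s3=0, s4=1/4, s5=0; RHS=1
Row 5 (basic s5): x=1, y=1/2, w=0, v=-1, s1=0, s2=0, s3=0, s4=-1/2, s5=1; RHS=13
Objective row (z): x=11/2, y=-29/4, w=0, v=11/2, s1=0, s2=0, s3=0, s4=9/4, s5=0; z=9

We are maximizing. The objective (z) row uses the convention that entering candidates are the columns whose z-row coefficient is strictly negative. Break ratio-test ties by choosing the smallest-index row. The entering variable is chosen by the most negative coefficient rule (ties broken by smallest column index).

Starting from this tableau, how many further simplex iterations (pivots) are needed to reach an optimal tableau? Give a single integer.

2

pivot: y in, s3 out → z = 414/17
pivot: x in, s1 out → z = 1055/41
No improving column remains; optimal.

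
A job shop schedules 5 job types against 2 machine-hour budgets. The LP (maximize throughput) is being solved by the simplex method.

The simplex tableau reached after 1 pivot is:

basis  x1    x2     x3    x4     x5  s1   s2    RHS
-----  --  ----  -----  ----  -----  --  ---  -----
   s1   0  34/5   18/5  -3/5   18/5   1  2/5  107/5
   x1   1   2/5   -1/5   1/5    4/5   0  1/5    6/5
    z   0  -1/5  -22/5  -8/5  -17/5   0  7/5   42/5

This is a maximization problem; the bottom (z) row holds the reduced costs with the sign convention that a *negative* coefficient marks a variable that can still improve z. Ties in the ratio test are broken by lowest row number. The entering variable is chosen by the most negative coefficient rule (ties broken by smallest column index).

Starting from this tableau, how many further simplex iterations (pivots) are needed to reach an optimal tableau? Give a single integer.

2

pivot: x3 in, s1 out → z = 311/9
pivot: x4 in, x1 out → z = 68
No improving column remains; optimal.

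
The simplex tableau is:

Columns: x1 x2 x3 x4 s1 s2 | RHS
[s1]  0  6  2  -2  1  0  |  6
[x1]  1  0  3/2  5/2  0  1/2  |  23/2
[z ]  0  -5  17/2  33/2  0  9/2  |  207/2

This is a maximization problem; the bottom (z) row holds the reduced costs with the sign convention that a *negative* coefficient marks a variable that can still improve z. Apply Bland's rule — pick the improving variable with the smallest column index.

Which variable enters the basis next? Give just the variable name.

x2

Objective-row coefficients: x1: 0, x2: -5, x3: 17/2, x4: 33/2, s1: 0, s2: 9/2.
Improving columns: x2. Bland's rule picks the smallest column index → x2.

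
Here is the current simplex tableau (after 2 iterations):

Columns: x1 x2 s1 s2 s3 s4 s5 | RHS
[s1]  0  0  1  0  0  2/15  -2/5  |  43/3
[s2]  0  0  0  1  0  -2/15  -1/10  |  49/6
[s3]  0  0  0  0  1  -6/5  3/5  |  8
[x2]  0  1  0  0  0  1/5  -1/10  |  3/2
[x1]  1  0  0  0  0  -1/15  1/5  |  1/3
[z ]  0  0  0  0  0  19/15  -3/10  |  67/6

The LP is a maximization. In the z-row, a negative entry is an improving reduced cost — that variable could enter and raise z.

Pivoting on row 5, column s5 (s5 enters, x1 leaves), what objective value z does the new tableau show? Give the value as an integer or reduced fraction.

35/3

Minimum ratio for s5: (1/3)/(1/5) = 5/3.
z changes by −(z-row coeff of s5)·ratio = −(-3/10)·(5/3) = 1/2.
New z = 67/6 + (1/2) = 35/3.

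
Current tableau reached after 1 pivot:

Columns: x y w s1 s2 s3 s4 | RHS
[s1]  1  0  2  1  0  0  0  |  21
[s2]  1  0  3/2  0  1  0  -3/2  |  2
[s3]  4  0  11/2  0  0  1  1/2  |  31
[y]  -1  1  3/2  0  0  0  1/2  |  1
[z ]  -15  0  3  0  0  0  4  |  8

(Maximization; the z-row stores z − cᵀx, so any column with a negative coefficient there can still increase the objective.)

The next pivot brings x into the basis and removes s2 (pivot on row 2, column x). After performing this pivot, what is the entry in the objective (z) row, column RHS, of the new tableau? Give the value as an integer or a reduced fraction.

Pivot element is row 2, column x: 1.
Normalize row 2: new (row 2, RHS) = 2/1 = 2.
z-row ← z-row − (-15)·(new row 2): 8 − (-15)·2 = 38.

38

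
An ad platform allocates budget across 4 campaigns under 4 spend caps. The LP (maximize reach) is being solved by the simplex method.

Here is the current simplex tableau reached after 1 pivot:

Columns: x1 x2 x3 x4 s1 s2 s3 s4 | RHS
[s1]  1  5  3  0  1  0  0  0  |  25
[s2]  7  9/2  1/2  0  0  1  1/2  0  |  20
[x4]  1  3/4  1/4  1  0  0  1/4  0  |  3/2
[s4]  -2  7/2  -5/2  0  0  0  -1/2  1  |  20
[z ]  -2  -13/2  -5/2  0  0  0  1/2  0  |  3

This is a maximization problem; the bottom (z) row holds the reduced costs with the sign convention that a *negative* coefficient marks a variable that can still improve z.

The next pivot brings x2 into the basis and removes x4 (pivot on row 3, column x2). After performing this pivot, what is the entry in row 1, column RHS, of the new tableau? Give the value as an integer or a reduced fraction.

15

Pivot element is row 3, column x2: 3/4.
Normalize row 3: new (row 3, RHS) = (3/2)/(3/4) = 2.
row 1 ← row 1 − 5·(new row 3): 25 − 5·2 = 15.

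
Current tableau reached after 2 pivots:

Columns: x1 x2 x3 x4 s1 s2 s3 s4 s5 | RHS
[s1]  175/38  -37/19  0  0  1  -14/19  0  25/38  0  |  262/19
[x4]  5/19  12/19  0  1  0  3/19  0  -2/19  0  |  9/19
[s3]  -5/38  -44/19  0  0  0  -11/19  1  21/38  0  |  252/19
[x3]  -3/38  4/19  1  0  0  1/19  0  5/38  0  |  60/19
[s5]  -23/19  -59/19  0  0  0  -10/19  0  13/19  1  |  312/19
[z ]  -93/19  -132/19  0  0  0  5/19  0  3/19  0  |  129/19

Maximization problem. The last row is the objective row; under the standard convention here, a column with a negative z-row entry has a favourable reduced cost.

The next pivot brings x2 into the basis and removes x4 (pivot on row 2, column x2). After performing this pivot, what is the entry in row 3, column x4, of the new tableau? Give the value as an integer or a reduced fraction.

Pivot element is row 2, column x2: 12/19.
Normalize row 2: new (row 2, x4) = 1/(12/19) = 19/12.
row 3 ← row 3 − (-44/19)·(new row 2): 0 − (-44/19)·(19/12) = 11/3.

11/3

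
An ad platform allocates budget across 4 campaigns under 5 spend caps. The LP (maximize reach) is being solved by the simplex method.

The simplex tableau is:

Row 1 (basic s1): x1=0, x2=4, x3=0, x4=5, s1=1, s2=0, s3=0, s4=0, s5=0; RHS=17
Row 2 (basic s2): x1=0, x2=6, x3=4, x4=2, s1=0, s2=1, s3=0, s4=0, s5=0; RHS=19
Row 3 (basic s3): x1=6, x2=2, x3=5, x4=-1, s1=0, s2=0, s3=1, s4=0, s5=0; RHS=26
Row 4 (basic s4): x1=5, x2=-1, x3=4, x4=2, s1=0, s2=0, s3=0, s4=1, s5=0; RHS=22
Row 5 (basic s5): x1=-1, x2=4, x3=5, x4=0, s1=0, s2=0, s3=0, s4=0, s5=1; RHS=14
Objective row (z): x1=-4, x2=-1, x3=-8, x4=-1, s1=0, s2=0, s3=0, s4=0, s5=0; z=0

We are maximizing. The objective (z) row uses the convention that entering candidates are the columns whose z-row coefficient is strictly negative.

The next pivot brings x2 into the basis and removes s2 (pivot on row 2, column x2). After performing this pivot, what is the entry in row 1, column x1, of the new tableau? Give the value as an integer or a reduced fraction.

Pivot element is row 2, column x2: 6.
Normalize row 2: new (row 2, x1) = 0/6 = 0.
row 1 ← row 1 − 4·(new row 2): 0 − 4·0 = 0.

0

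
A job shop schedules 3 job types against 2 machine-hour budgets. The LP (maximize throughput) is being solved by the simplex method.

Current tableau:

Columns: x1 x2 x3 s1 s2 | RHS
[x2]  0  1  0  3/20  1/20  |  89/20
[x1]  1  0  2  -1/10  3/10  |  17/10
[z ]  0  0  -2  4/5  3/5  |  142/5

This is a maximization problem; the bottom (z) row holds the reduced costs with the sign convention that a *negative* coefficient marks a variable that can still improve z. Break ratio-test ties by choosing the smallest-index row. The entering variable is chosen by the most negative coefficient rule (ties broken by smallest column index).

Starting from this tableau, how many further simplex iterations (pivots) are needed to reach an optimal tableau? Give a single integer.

pivot: x3 in, x1 out → z = 301/10
No improving column remains; optimal.

1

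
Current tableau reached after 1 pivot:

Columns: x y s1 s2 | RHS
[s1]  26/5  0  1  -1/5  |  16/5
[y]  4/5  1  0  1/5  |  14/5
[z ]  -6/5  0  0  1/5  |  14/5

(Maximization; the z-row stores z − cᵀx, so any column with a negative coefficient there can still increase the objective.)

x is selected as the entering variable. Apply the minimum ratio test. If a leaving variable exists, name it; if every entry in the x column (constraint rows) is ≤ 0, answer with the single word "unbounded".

s1

Ratios: row 1 (s1): (16/5)/(26/5) = 8/13; row 2 (y): (14/5)/(4/5) = 7/2.
Minimum ratio is in the s1 row, so s1 leaves.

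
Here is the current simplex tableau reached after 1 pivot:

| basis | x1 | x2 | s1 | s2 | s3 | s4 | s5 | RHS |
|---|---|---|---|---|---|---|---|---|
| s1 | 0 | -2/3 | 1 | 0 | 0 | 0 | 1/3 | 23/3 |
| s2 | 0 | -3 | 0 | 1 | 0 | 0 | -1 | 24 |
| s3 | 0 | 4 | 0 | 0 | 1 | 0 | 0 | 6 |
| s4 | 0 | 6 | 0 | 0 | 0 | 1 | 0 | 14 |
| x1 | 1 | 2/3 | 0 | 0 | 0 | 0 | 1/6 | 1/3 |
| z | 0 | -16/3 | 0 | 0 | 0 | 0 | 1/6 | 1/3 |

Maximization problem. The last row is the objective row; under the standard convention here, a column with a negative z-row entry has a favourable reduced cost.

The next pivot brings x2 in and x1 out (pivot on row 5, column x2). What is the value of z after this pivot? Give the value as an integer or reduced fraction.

Minimum ratio for x2: (1/3)/(2/3) = 1/2.
z changes by −(z-row coeff of x2)·ratio = −(-16/3)·(1/2) = 8/3.
New z = 1/3 + (8/3) = 3.

3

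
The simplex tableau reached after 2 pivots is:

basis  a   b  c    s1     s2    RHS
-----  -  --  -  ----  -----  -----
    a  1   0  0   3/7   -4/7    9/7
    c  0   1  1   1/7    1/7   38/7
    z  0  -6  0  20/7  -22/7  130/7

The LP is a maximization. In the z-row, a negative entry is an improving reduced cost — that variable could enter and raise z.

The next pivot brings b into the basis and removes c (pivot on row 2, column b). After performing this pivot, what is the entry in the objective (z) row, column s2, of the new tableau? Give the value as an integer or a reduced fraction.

Pivot element is row 2, column b: 1.
Normalize row 2: new (row 2, s2) = (1/7)/1 = 1/7.
z-row ← z-row − (-6)·(new row 2): -22/7 − (-6)·(1/7) = -16/7.

-16/7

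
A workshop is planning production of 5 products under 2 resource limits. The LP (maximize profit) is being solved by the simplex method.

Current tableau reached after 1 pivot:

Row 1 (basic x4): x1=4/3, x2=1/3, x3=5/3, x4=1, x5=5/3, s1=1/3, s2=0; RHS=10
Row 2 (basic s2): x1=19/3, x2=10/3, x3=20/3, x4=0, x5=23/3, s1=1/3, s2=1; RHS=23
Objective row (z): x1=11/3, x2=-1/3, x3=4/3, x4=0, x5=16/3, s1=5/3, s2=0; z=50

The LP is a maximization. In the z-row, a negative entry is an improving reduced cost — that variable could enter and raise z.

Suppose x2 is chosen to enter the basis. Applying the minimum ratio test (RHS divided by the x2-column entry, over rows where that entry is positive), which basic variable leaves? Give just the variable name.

Ratios: row 1 (x4): 10/(1/3) = 30; row 2 (s2): 23/(10/3) = 69/10.
Minimum ratio 69/10 is in the s2 row, so s2 leaves.

s2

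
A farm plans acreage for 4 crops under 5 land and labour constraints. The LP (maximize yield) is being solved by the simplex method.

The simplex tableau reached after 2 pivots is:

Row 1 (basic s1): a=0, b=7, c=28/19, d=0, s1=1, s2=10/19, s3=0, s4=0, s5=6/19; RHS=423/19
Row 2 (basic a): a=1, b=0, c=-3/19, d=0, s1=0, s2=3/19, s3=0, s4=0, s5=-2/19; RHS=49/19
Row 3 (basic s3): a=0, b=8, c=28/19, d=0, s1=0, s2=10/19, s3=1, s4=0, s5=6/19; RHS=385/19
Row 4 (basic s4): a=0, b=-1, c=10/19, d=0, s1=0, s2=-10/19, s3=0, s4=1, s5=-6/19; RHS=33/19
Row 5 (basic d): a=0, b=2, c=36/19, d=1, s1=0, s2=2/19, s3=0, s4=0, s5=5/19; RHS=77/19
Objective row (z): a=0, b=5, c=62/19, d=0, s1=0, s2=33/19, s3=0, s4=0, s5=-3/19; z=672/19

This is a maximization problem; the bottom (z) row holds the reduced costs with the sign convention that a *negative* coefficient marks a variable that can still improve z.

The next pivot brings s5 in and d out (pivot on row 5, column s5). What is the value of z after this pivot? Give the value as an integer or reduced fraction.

Minimum ratio for s5: (77/19)/(5/19) = 77/5.
z changes by −(z-row coeff of s5)·ratio = −(-3/19)·(77/5) = 231/95.
New z = 672/19 + (231/95) = 189/5.

189/5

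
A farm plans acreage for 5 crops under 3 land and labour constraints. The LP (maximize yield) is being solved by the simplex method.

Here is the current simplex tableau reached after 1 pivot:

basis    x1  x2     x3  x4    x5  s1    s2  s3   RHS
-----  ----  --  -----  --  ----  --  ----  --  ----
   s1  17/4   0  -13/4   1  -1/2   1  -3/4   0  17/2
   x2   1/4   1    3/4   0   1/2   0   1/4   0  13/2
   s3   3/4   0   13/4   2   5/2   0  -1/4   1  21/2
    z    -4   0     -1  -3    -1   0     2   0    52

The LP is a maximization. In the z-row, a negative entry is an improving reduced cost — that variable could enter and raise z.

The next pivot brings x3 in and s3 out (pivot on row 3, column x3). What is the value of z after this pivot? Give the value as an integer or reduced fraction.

Minimum ratio for x3: (21/2)/(13/4) = 42/13.
z changes by −(z-row coeff of x3)·ratio = −(-1)·(42/13) = 42/13.
New z = 52 + (42/13) = 718/13.

718/13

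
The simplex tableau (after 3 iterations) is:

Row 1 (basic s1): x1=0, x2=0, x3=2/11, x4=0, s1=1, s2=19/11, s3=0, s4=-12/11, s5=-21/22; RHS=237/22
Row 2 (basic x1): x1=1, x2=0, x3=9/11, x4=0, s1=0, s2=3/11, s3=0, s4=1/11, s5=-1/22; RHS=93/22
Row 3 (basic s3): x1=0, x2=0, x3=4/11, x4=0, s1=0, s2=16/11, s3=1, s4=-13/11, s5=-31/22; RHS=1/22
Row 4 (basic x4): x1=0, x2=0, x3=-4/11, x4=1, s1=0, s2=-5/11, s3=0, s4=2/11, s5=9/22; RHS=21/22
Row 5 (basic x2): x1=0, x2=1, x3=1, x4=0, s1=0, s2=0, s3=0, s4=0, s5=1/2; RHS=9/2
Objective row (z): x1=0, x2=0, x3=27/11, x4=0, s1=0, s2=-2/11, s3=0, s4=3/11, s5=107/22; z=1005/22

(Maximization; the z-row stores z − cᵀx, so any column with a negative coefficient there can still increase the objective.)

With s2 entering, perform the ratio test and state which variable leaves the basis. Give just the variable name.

Ratios: row 1 (s1): (237/22)/(19/11) = 237/38; row 2 (x1): (93/22)/(3/11) = 31/2; row 3 (s3): (1/22)/(16/11) = 1/32; row 4 (x4): entry -5/11 ≤ 0, skip; row 5 (x2): entry 0 ≤ 0, skip.
Minimum ratio 1/32 is in the s3 row, so s3 leaves.

s3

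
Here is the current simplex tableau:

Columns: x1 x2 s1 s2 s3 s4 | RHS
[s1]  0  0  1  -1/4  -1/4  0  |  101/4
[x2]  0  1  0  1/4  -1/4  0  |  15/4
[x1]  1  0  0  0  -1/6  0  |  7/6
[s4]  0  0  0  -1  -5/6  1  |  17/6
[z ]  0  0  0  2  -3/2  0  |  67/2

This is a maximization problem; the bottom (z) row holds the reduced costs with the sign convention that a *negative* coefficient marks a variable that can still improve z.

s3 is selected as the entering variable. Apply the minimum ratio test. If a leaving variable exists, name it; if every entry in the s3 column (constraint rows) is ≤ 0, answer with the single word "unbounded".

unbounded

s3-column entries: row 1: -1/4, row 2: -1/4, row 3: -1/6, row 4: -5/6. All ≤ 0, so s3 can increase without bound; the LP is unbounded in this direction.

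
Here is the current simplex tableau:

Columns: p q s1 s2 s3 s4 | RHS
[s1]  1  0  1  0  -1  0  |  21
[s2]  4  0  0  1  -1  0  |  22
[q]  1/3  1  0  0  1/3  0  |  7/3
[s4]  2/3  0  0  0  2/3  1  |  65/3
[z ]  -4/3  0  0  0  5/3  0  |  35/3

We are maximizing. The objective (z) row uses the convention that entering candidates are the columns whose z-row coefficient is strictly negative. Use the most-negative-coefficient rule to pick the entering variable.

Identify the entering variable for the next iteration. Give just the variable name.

Objective-row coefficients: p: -4/3, q: 0, s1: 0, s2: 0, s3: 5/3, s4: 0.
The most negative is -4/3 in column p, so p enters.

p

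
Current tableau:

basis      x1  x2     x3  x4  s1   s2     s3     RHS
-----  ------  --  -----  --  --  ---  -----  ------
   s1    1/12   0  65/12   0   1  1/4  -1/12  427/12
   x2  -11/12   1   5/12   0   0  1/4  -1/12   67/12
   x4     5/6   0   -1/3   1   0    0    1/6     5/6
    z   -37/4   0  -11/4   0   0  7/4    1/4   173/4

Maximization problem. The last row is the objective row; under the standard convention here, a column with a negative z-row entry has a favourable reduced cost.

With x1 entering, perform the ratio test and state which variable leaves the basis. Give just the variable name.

Ratios: row 1 (s1): (427/12)/(1/12) = 427; row 2 (x2): entry -11/12 ≤ 0, skip; row 3 (x4): (5/6)/(5/6) = 1.
Minimum ratio 1 is in the x4 row, so x4 leaves.

x4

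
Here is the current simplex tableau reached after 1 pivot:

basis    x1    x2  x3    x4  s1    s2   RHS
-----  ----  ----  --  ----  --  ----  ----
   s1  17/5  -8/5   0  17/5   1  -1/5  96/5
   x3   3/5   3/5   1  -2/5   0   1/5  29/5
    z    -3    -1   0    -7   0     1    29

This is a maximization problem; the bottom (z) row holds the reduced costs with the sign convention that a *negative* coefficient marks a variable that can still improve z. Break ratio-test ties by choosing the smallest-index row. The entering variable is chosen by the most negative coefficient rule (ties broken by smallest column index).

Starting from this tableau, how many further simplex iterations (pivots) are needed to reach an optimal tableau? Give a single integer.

pivot: x4 in, s1 out → z = 1165/17
pivot: x2 in, x3 out → z = 1068/7
No improving column remains; optimal.

2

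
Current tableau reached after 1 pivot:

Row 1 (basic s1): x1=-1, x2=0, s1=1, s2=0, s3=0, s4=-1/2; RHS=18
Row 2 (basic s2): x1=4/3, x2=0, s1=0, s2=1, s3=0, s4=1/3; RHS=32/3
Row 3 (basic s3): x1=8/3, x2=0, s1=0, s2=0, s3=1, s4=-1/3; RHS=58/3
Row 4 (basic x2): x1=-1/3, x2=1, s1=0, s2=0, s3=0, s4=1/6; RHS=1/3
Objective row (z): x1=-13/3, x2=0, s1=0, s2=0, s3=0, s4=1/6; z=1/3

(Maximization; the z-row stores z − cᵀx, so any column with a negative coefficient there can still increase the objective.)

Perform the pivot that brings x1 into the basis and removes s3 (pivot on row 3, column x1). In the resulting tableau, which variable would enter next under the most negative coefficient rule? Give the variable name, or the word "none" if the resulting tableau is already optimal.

s4

Pivot element 8/3. New z-row = old z-row − (-13/3)·(row 3/(8/3)).
Updated z-row coefficients: x1: 0, x2: 0, s1: 0, s2: 0, s3: 13/8, s4: -3/8.
The most negative is -3/8 in column s4, so s4 would enter next.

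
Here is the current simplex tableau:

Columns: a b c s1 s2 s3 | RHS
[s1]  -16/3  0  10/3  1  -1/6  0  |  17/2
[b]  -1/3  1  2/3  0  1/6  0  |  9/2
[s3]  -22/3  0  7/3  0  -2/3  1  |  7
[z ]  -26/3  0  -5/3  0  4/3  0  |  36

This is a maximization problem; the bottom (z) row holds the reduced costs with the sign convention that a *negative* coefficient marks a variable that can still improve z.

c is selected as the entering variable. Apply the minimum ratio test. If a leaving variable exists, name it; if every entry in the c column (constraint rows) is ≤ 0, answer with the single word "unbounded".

s1

Ratios: row 1 (s1): (17/2)/(10/3) = 51/20; row 2 (b): (9/2)/(2/3) = 27/4; row 3 (s3): 7/(7/3) = 3.
Minimum ratio is in the s1 row, so s1 leaves.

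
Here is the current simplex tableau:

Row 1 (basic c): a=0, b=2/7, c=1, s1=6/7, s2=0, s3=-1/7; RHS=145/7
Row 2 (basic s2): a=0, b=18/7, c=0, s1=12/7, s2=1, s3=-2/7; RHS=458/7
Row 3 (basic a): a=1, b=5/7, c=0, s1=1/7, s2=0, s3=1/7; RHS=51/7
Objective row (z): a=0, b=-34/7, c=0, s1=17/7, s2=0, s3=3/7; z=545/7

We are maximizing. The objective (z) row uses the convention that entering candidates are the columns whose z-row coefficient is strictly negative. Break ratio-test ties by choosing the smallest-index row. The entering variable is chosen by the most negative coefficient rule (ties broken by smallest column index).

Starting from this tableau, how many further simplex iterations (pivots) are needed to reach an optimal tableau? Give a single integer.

1

pivot: b in, a out → z = 637/5
No improving column remains; optimal.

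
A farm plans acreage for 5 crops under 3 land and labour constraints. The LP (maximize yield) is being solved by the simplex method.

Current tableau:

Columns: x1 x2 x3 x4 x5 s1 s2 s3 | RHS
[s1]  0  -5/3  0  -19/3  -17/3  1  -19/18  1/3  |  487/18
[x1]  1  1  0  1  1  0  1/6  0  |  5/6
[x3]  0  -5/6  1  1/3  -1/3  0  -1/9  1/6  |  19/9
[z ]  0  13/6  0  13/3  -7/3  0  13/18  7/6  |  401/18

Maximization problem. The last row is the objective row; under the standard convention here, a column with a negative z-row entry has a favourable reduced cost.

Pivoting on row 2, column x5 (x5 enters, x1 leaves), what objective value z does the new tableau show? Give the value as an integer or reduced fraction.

Minimum ratio for x5: (5/6)/1 = 5/6.
z changes by −(z-row coeff of x5)·ratio = −(-7/3)·(5/6) = 35/18.
New z = 401/18 + (35/18) = 218/9.

218/9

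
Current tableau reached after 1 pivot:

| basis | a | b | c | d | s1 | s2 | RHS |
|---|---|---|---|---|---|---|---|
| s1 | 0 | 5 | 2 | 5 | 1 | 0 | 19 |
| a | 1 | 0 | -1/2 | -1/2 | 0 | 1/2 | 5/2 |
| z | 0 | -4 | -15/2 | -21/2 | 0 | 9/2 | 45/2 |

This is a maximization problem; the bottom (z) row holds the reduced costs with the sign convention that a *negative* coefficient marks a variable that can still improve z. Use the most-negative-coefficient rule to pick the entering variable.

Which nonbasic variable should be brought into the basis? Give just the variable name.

d

Objective-row coefficients: a: 0, b: -4, c: -15/2, d: -21/2, s1: 0, s2: 9/2.
The most negative is -21/2 in column d, so d enters.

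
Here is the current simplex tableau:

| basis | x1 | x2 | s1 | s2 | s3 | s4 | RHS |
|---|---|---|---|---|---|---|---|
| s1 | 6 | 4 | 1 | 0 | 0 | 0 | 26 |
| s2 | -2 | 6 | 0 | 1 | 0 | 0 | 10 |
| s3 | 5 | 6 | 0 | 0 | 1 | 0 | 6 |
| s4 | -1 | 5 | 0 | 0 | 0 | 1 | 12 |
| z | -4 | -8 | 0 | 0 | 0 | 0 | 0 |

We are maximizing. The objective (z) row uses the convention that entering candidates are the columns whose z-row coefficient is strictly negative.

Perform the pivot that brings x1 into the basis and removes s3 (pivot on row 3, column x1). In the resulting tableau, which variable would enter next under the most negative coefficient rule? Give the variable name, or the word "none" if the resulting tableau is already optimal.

Pivot element 5. New z-row = old z-row − (-4)·(row 3/5).
Updated z-row coefficients: x1: 0, x2: -16/5, s1: 0, s2: 0, s3: 4/5, s4: 0.
The most negative is -16/5 in column x2, so x2 would enter next.

x2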